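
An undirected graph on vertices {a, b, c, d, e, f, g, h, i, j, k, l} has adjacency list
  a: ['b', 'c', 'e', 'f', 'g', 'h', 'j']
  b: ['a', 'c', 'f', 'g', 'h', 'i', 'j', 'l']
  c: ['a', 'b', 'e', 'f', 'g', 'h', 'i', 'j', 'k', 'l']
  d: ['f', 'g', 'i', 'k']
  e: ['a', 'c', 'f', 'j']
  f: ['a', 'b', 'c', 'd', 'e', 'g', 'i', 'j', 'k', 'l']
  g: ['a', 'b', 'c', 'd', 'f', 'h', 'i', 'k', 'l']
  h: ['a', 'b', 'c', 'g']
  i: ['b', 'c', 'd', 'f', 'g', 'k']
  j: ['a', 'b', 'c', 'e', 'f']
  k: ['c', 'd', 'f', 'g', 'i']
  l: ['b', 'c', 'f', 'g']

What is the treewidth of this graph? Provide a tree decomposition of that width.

Each bag holds 5 vertices, so the decomposition has width 4, which upper-bounds the treewidth. On the other hand G contains the 5-clique {a, b, c, g, h}. A clique must lie in a single bag of any decomposition, so no decomposition can have width below 4. The upper and lower bounds meet at 4, so that is the treewidth.

Treewidth 4.
One such decomposition:
Bags: B1 = {b, c, f, g, l}  B2 = {a, b, c, f, g}  B3 = {b, c, f, g, i}  B4 = {c, f, g, i, k}  B5 = {a, b, c, f, j}  B6 = {a, c, e, f, j}  B7 = {d, f, g, i, k}  B8 = {a, b, c, g, h}
Tree: B1–B2, B1–B3, B3–B4, B2–B5, B5–B6, B4–B7, B2–B8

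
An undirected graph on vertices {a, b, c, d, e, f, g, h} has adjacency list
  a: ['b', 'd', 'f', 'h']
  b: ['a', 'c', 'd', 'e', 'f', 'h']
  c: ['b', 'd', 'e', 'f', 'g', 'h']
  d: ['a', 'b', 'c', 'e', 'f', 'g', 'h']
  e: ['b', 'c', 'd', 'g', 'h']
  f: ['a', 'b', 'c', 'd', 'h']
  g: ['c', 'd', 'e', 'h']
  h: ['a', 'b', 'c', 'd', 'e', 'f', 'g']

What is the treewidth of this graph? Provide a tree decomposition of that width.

Every bag has size at most 5, so the width is 5 − 1 = 4 and tw(G) ≤ 4. On the other hand G contains the 5-clique {c, d, e, g, h}. A clique must lie in a single bag of any decomposition, so no decomposition can have width below 4. The upper and lower bounds meet at 4, so that is the treewidth.

Treewidth 4.
One optimal decomposition is:
Bags: B1 = {b, c, d, e, h}  B2 = {c, d, e, g, h}  B3 = {b, c, d, f, h}  B4 = {a, b, d, f, h}
Tree: B1–B2, B1–B3, B3–B4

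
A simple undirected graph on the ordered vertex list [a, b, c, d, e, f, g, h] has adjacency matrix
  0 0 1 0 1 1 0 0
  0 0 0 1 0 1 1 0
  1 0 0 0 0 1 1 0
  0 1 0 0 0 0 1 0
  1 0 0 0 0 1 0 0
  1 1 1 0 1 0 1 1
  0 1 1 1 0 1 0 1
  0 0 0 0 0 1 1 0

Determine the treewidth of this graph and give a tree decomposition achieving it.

Treewidth 2.
One optimal decomposition is:
Bags: B1 = {c, f, g}  B2 = {f, g, h}  B3 = {b, f, g}  B4 = {a, c, f}  B5 = {b, d, g}  B6 = {a, e, f}
Tree: B1–B2, B2–B3, B1–B4, B3–B5, B4–B6

The largest bag has 3 vertices, giving width 2; this decomposition certifies tw(G) ≤ 2. For the lower bound, the 3 vertices {b, d, g} are pairwise adjacent, and any tree decomposition puts a clique entirely inside one bag — forcing width ≥ 2. Therefore the treewidth is 2.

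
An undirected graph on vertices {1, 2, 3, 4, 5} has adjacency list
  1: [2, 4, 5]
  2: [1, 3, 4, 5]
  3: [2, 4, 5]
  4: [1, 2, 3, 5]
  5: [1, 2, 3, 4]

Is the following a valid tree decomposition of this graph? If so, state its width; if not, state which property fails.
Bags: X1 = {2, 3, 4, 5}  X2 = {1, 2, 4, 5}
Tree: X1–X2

Vertex coverage: the bags together contain {1, 2, 3, 4, 5}, the full vertex set. Edge coverage: each edge of G has both endpoints in at least one bag. Running intersection: for every vertex, the bags containing it form a connected subtree. All three properties hold, so this is a valid tree decomposition of width max|bag| − 1 = 3, and hence tw(G) ≤ 3.

Yes; width 3.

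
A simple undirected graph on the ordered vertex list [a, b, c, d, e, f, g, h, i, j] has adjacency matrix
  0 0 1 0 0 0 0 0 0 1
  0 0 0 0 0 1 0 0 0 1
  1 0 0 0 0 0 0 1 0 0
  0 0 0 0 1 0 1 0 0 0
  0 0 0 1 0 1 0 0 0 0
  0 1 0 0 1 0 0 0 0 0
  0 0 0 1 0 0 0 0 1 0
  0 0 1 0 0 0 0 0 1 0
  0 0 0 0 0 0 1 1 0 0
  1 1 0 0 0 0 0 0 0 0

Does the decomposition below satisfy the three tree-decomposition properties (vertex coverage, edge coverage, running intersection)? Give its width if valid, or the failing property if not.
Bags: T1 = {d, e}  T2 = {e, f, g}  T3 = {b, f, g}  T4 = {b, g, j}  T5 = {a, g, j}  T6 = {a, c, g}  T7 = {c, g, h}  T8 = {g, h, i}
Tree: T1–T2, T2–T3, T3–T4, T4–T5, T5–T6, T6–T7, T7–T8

No — edge (g,d) lies in no bag.

A tree decomposition must satisfy three properties: every vertex lies in some bag; for every edge, both endpoints lie together in some bag; and for every vertex, the bags containing it form a connected subtree. Here edge (g,d) lies in no bag, so the decomposition is invalid.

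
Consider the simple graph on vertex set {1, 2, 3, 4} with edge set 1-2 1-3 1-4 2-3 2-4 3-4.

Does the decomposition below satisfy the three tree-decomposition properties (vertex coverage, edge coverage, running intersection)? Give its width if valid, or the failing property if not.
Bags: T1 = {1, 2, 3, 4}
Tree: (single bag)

Checking the three conditions: (i) the bags cover all of {1, 2, 3, 4}; (ii) for each edge, some bag contains both endpoints; (iii) the bags containing any fixed vertex form a subtree. All hold, so the decomposition is valid with width 4 − 1 = 3.

Yes; width 3.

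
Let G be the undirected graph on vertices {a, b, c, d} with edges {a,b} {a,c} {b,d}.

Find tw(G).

A width-1 tree decomposition is:
Bags: B1 = {a, b}  B2 = {b, d}  B3 = {a, c}
Tree: B1–B2, B1–B3
The largest bag has 2 vertices, giving width 1; this decomposition certifies tw(G) ≤ 1. Any graph with an edge has treewidth ≥ 1, and G has the edge a–b. Combining the bounds, tw(G) = 1.

1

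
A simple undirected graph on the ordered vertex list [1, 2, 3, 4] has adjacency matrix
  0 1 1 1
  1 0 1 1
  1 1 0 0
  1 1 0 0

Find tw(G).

A width-2 tree decomposition is:
Bags: B1 = {1, 2, 4}  B2 = {1, 2, 3}
Tree: B1–B2
Each bag holds 3 vertices, so the decomposition has width 2, which upper-bounds the treewidth. On the other hand G contains the 3-clique {1, 2, 3}. A clique must lie in a single bag of any decomposition, so no decomposition can have width below 2. Therefore the treewidth is 2.

2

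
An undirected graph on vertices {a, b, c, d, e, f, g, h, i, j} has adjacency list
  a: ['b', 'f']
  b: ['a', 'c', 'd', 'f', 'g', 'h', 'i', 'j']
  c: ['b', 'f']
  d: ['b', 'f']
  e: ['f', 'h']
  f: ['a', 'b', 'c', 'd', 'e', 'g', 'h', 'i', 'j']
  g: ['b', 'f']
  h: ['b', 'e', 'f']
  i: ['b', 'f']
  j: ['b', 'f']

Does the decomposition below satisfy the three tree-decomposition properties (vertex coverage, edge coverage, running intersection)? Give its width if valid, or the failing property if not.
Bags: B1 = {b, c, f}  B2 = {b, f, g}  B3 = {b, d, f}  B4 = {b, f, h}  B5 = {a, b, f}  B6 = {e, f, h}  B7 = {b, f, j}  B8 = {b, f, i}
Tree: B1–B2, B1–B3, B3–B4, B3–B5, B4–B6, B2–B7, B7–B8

Yes; width 2.

Checking the three conditions: (i) the bags cover all of {a, b, c, d, e, f, g, h, i, j}; (ii) for each edge, some bag contains both endpoints; (iii) the bags containing any fixed vertex form a subtree. All hold, so the decomposition is valid with width 3 − 1 = 2.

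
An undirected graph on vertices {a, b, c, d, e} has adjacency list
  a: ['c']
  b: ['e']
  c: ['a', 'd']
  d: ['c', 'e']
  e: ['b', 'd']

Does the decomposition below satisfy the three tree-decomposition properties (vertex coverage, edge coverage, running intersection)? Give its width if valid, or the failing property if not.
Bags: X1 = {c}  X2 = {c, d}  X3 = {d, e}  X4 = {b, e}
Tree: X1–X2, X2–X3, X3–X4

A tree decomposition must satisfy three properties: every vertex lies in some bag; for every edge, both endpoints lie together in some bag; and for every vertex, the bags containing it form a connected subtree. Here vertex a appears in no bag, so the decomposition is invalid.

No — vertex a appears in no bag.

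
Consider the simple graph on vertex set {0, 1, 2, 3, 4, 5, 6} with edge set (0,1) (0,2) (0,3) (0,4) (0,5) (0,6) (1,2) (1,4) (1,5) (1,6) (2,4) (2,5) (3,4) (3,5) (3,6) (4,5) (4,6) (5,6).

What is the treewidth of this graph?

4

A width-4 tree decomposition is:
Bags: B1 = {0, 1, 2, 4, 5}  B2 = {0, 1, 4, 5, 6}  B3 = {0, 3, 4, 5, 6}
Tree: B1–B2, B2–B3
Each bag holds 5 vertices, so the decomposition has width 4, which upper-bounds the treewidth. Conversely, {0, 1, 2, 4, 5} is a clique of size 5, and the vertices of any clique must share a bag in every tree decomposition; so some bag has ≥ 5 vertices and tw(G) ≥ 4. The upper and lower bounds meet at 4, so that is the treewidth.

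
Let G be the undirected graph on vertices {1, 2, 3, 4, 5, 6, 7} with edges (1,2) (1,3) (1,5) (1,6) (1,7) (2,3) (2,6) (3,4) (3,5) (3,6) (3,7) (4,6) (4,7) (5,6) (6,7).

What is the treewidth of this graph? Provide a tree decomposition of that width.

Each bag holds 4 vertices, so the decomposition has width 3, which upper-bounds the treewidth. For the lower bound, the 4 vertices {1, 2, 3, 6} are pairwise adjacent, and any tree decomposition puts a clique entirely inside one bag — forcing width ≥ 3. Combining the bounds, tw(G) = 3.

Treewidth 3.
Bags: B1 = {1, 3, 6, 7}  B2 = {1, 2, 3, 6}  B3 = {3, 4, 6, 7}  B4 = {1, 3, 5, 6}
Tree: B1–B2, B1–B3, B2–B4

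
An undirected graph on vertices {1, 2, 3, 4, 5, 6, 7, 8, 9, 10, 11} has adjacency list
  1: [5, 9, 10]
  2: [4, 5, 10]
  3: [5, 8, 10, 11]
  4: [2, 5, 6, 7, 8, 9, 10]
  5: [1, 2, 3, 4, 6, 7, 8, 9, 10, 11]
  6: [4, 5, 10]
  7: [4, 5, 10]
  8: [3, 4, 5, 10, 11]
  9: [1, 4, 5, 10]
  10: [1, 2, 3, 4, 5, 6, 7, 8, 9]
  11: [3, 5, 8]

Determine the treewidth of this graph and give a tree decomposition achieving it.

Every bag has size at most 4, so the width is 4 − 1 = 3 and tw(G) ≤ 3. For the lower bound, the 4 vertices {1, 5, 9, 10} are pairwise adjacent, and any tree decomposition puts a clique entirely inside one bag — forcing width ≥ 3. The upper and lower bounds meet at 3, so that is the treewidth.

Treewidth 3.
One such decomposition:
Bags: B1 = {3, 5, 8, 10}  B2 = {3, 5, 8, 11}  B3 = {4, 5, 8, 10}  B4 = {4, 5, 6, 10}  B5 = {4, 5, 9, 10}  B6 = {1, 5, 9, 10}  B7 = {4, 5, 7, 10}  B8 = {2, 4, 5, 10}
Tree: B1–B2, B1–B3, B3–B4, B4–B5, B5–B6, B3–B7, B7–B8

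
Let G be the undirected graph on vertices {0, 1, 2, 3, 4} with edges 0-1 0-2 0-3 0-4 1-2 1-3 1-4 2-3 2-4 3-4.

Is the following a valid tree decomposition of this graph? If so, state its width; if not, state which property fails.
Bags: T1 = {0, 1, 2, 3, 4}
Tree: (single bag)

Checking the three conditions: (i) the bags cover all of {0, 1, 2, 3, 4}; (ii) for each edge, some bag contains both endpoints; (iii) the bags containing any fixed vertex form a subtree. All hold, so the decomposition is valid with width 5 − 1 = 4.

Yes; width 4.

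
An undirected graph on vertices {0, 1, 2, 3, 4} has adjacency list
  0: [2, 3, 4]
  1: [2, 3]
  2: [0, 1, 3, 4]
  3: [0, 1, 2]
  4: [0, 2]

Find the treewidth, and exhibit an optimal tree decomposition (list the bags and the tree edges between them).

Treewidth 2.
One optimal decomposition is:
Bags: B1 = {0, 2, 3}  B2 = {1, 2, 3}  B3 = {0, 2, 4}
Tree: B1–B2, B1–B3

Every bag has size at most 3, so the width is 3 − 1 = 2 and tw(G) ≤ 2. Conversely, {0, 2, 3} is a clique of size 3, and the vertices of any clique must share a bag in every tree decomposition; so some bag has ≥ 3 vertices and tw(G) ≥ 2. Hence tw(G) = 2 exactly.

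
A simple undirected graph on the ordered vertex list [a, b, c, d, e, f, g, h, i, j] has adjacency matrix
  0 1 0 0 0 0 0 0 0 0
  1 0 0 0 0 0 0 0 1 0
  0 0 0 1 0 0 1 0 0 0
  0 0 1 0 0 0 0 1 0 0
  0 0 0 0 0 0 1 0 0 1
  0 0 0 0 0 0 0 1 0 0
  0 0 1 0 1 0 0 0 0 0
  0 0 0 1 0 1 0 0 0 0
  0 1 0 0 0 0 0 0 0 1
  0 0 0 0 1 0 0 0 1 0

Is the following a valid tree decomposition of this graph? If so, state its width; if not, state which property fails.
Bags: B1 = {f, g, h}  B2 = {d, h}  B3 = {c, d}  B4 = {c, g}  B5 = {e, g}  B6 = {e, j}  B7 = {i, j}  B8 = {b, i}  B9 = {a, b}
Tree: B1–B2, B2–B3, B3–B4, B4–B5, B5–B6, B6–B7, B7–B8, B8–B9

A tree decomposition must satisfy three properties: every vertex lies in some bag; for every edge, both endpoints lie together in some bag; and for every vertex, the bags containing it form a connected subtree. Here bags containing vertex g are not connected in the tree, so the decomposition is invalid.

No — bags containing vertex g are not connected in the tree.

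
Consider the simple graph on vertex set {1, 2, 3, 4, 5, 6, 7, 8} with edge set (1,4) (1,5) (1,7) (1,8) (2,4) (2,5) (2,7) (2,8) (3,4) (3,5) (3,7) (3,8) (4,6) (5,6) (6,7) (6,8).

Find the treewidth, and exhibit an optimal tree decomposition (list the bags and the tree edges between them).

Treewidth 4.
Bags: B1 = {1, 2, 3, 6, 7}  B2 = {1, 2, 3, 5, 6}  B3 = {1, 2, 3, 4, 6}  B4 = {1, 2, 3, 6, 8}
Tree: B1–B2, B2–B3, B3–B4

Every bag has size at most 5, so the width is 5 − 1 = 4 and tw(G) ≤ 4. For the lower bound: the 5 vertex sets {3,7}, {1,5}, {2,4}, {6}, {8} are disjoint, each induces a connected subgraph, and every pair is joined by at least one edge of G. Contracting each set to a single vertex therefore yields K_{5} as a minor, and since treewidth is minor-monotone, tw(G) ≥ tw(K_{5}) = 4. The upper and lower bounds meet at 4, so that is the treewidth.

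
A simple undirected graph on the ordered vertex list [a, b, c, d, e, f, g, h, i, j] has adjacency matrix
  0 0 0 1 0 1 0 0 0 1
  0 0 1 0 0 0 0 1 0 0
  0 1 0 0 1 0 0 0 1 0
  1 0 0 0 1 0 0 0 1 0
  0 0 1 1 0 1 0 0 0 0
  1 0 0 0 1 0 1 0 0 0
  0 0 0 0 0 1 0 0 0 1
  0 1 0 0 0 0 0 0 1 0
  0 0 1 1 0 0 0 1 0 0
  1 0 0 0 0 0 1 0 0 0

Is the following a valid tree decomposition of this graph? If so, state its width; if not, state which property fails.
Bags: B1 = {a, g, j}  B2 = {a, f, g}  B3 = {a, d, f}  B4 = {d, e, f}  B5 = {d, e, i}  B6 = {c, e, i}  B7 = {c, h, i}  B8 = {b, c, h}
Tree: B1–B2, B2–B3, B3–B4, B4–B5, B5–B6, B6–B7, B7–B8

Yes; width 2.

Checking the three conditions: (i) the bags cover all of {a, b, c, d, e, f, g, h, i, j}; (ii) for each edge, some bag contains both endpoints; (iii) the bags containing any fixed vertex form a subtree. All hold, so the decomposition is valid with width 3 − 1 = 2.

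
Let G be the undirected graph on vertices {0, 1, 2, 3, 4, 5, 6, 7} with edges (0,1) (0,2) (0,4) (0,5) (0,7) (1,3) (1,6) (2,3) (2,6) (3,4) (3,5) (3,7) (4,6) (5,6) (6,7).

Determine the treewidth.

A width-3 tree decomposition is:
Bags: B1 = {0, 3, 4, 6}  B2 = {0, 3, 5, 6}  B3 = {0, 1, 3, 6}  B4 = {0, 3, 6, 7}  B5 = {0, 2, 3, 6}
Tree: B1–B2, B2–B3, B3–B4, B4–B5
Each bag holds 4 vertices, so the decomposition has width 3, which upper-bounds the treewidth. For the lower bound: the 4 vertex sets {0,4}, {5,6}, {3}, {1} are disjoint, each induces a connected subgraph, and every pair is joined by at least one edge of G. Contracting each set to a single vertex therefore yields K_{4} as a minor, and since treewidth is minor-monotone, tw(G) ≥ tw(K_{4}) = 3. Combining the bounds, tw(G) = 3.

3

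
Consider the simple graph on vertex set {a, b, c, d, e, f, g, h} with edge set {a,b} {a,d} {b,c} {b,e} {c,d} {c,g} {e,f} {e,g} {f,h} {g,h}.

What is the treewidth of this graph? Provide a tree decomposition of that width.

Every bag has size at most 3, so the width is 3 − 1 = 2 and tw(G) ≤ 2. Since a–d–c–b–a is a cycle in G, G is not acyclic. Forests are exactly the graphs of treewidth ≤ 1, so tw(G) ≥ 2. Combining the bounds, tw(G) = 2.

Treewidth 2.
One such decomposition:
Bags: B1 = {a, b, d}  B2 = {b, c, d}  B3 = {b, c, e}  B4 = {c, e, g}  B5 = {e, f, g}  B6 = {f, g, h}
Tree: B1–B2, B2–B3, B3–B4, B4–B5, B5–B6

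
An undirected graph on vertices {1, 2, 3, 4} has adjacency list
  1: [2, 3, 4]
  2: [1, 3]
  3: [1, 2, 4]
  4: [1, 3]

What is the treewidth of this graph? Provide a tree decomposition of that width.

Each bag holds 3 vertices, so the decomposition has width 2, which upper-bounds the treewidth. For the lower bound, the 3 vertices {1, 2, 3} are pairwise adjacent, and any tree decomposition puts a clique entirely inside one bag — forcing width ≥ 2. Combining the bounds, tw(G) = 2.

Treewidth 2.
One optimal decomposition is:
Bags: B1 = {1, 2, 3}  B2 = {1, 3, 4}
Tree: B1–B2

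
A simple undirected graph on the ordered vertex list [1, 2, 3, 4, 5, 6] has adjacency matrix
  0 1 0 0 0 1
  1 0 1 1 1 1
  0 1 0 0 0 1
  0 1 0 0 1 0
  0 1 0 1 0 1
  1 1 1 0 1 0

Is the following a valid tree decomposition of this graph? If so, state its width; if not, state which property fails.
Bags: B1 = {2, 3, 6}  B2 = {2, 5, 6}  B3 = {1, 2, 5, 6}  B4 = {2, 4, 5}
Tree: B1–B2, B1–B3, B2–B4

A tree decomposition must satisfy three properties: every vertex lies in some bag; for every edge, both endpoints lie together in some bag; and for every vertex, the bags containing it form a connected subtree. Here bags containing vertex 5 are not connected in the tree, so the decomposition is invalid.

No — bags containing vertex 5 are not connected in the tree.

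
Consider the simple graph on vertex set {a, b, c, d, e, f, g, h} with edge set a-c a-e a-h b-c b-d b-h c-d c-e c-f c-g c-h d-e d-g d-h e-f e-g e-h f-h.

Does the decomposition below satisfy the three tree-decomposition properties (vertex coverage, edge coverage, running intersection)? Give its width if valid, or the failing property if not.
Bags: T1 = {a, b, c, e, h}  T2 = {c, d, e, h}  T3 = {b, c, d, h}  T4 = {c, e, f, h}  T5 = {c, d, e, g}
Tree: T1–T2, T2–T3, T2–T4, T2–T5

No — bags containing vertex b are not connected in the tree.

A tree decomposition must satisfy three properties: every vertex lies in some bag; for every edge, both endpoints lie together in some bag; and for every vertex, the bags containing it form a connected subtree. Here bags containing vertex b are not connected in the tree, so the decomposition is invalid.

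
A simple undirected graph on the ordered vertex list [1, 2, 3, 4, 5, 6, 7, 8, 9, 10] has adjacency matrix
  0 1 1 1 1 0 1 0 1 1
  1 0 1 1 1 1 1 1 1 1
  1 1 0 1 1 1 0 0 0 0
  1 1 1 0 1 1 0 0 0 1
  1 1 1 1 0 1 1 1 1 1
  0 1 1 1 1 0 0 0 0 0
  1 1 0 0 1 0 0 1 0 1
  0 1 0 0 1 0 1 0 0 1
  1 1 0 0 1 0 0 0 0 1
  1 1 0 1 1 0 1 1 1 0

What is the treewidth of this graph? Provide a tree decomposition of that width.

Every bag has size at most 5, so the width is 5 − 1 = 4 and tw(G) ≤ 4. On the other hand G contains the 5-clique {2, 5, 7, 8, 10}. A clique must lie in a single bag of any decomposition, so no decomposition can have width below 4. Combining the bounds, tw(G) = 4.

Treewidth 4.
Bags: B1 = {1, 2, 3, 4, 5}  B2 = {1, 2, 4, 5, 10}  B3 = {1, 2, 5, 7, 10}  B4 = {1, 2, 5, 9, 10}  B5 = {2, 3, 4, 5, 6}  B6 = {2, 5, 7, 8, 10}
Tree: B1–B2, B2–B3, B3–B4, B1–B5, B3–B6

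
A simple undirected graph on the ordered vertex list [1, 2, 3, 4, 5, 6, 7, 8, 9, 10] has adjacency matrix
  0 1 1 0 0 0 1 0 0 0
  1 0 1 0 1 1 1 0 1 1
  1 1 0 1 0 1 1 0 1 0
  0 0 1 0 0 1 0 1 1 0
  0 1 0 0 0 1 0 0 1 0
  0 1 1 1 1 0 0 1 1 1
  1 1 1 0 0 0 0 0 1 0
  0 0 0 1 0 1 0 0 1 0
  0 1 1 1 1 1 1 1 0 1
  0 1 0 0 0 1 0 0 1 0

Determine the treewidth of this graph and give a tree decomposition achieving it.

Treewidth 3.
Bags: B1 = {2, 3, 6, 9}  B2 = {2, 3, 7, 9}  B3 = {3, 4, 6, 9}  B4 = {2, 6, 9, 10}  B5 = {1, 2, 3, 7}  B6 = {2, 5, 6, 9}  B7 = {4, 6, 8, 9}
Tree: B1–B2, B1–B3, B1–B4, B2–B5, B4–B6, B3–B7

Each bag holds 4 vertices, so the decomposition has width 3, which upper-bounds the treewidth. For the lower bound, the 4 vertices {1, 2, 3, 7} are pairwise adjacent, and any tree decomposition puts a clique entirely inside one bag — forcing width ≥ 3. Combining the bounds, tw(G) = 3.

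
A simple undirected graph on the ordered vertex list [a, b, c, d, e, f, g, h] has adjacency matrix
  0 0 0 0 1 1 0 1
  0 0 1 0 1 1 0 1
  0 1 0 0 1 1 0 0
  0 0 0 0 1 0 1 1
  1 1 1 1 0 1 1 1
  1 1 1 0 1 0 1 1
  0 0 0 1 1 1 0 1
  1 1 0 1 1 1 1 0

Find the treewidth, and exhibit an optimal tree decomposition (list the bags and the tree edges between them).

Every bag has size at most 4, so the width is 4 − 1 = 3 and tw(G) ≤ 3. For the lower bound, the 4 vertices {d, e, g, h} are pairwise adjacent, and any tree decomposition puts a clique entirely inside one bag — forcing width ≥ 3. Therefore the treewidth is 3.

Treewidth 3.
Bags: B1 = {b, e, f, h}  B2 = {e, f, g, h}  B3 = {d, e, g, h}  B4 = {a, e, f, h}  B5 = {b, c, e, f}
Tree: B1–B2, B2–B3, B1–B4, B1–B5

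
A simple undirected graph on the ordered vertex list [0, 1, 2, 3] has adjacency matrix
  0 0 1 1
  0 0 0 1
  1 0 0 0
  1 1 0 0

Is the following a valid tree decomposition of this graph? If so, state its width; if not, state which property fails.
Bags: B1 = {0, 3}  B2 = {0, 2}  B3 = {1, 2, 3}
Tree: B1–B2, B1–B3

No — bags containing vertex 2 are not connected in the tree.

A tree decomposition must satisfy three properties: every vertex lies in some bag; for every edge, both endpoints lie together in some bag; and for every vertex, the bags containing it form a connected subtree. Here bags containing vertex 2 are not connected in the tree, so the decomposition is invalid.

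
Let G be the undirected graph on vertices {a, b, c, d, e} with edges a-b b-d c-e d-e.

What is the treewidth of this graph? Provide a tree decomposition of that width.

Treewidth 1.
One such decomposition:
Bags: B1 = {c, e}  B2 = {d, e}  B3 = {b, d}  B4 = {a, b}
Tree: B1–B2, B2–B3, B3–B4

Each bag holds 2 vertices, so the decomposition has width 1, which upper-bounds the treewidth. Any graph with an edge has treewidth ≥ 1, and G has the edge c–e. The upper and lower bounds meet at 1, so that is the treewidth.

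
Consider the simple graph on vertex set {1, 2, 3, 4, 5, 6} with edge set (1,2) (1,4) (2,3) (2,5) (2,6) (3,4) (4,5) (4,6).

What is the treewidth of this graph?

A width-2 tree decomposition is:
Bags: B1 = {2, 3, 4}  B2 = {2, 4, 6}  B3 = {1, 2, 4}  B4 = {2, 4, 5}
Tree: B1–B2, B2–B3, B3–B4
The largest bag has 3 vertices, giving width 2; this decomposition certifies tw(G) ≤ 2. The edges 2–3–4–6–2 form a cycle, so G is not a tree and its treewidth is at least 2. The upper and lower bounds meet at 2, so that is the treewidth.

2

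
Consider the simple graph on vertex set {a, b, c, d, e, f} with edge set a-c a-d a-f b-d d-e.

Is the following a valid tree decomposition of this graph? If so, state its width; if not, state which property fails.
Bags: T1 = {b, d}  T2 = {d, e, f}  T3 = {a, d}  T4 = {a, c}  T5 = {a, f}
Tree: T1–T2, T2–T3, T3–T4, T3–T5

A tree decomposition must satisfy three properties: every vertex lies in some bag; for every edge, both endpoints lie together in some bag; and for every vertex, the bags containing it form a connected subtree. Here bags containing vertex f are not connected in the tree, so the decomposition is invalid.

No — bags containing vertex f are not connected in the tree.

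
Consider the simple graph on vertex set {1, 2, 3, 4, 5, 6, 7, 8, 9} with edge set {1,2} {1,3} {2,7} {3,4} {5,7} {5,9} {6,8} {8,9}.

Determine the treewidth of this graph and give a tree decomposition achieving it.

Treewidth 1.
One such decomposition:
Bags: B1 = {3, 4}  B2 = {1, 3}  B3 = {1, 2}  B4 = {2, 7}  B5 = {5, 7}  B6 = {5, 9}  B7 = {8, 9}  B8 = {6, 8}
Tree: B1–B2, B2–B3, B3–B4, B4–B5, B5–B6, B6–B7, B7–B8

The largest bag has 2 vertices, giving width 1; this decomposition certifies tw(G) ≤ 1. Any graph with an edge has treewidth ≥ 1, and G has the edge 4–3. Hence tw(G) = 1 exactly.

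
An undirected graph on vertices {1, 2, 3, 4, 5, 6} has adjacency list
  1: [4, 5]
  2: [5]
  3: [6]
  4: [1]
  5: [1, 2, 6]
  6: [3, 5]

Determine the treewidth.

1

A width-1 tree decomposition is:
Bags: B1 = {5, 6}  B2 = {1, 5}  B3 = {3, 6}  B4 = {2, 5}  B5 = {1, 4}
Tree: B1–B2, B1–B3, B1–B4, B2–B5
Every bag has size at most 2, so the width is 2 − 1 = 1 and tw(G) ≤ 1. Since G has at least one edge (e.g. 5–6), it is not an edgeless graph, so tw(G) ≥ 1. Combining the bounds, tw(G) = 1.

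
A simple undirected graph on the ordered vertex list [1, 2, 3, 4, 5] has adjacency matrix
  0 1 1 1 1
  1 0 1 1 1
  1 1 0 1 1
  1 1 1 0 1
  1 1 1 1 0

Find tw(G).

4

A width-4 tree decomposition is:
Bags: B1 = {1, 2, 3, 4, 5}
Tree: (single bag)
A single bag containing all 5 vertices is trivially a valid decomposition of width 4. Conversely, {1, 2, 3, 4, 5} is a clique of size 5, and the vertices of any clique must share a bag in every tree decomposition; so some bag has ≥ 5 vertices and tw(G) ≥ 4. The upper and lower bounds meet at 4, so that is the treewidth.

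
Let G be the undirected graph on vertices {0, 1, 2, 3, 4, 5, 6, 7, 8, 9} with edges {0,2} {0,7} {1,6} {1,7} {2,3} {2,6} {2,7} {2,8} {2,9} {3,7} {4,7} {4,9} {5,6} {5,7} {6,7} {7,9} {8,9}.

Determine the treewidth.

2

A width-2 tree decomposition is:
Bags: B1 = {2, 6, 7}  B2 = {2, 7, 9}  B3 = {4, 7, 9}  B4 = {0, 2, 7}  B5 = {2, 3, 7}  B6 = {1, 6, 7}  B7 = {2, 8, 9}  B8 = {5, 6, 7}
Tree: B1–B2, B2–B3, B2–B4, B2–B5, B1–B6, B2–B7, B1–B8
Every bag has size at most 3, so the width is 3 − 1 = 2 and tw(G) ≤ 2. Conversely, {2, 8, 9} is a clique of size 3, and the vertices of any clique must share a bag in every tree decomposition; so some bag has ≥ 3 vertices and tw(G) ≥ 2. Combining the bounds, tw(G) = 2.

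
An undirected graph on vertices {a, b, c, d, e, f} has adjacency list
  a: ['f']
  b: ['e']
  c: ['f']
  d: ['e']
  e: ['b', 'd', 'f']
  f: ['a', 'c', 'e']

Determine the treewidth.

1

A width-1 tree decomposition is:
Bags: B1 = {c, f}  B2 = {a, f}  B3 = {e, f}  B4 = {d, e}  B5 = {b, e}
Tree: B1–B2, B2–B3, B3–B4, B3–B5
The largest bag has 2 vertices, giving width 1; this decomposition certifies tw(G) ≤ 1. Since G has at least one edge (e.g. f–c), it is not an edgeless graph, so tw(G) ≥ 1. Combining the bounds, tw(G) = 1.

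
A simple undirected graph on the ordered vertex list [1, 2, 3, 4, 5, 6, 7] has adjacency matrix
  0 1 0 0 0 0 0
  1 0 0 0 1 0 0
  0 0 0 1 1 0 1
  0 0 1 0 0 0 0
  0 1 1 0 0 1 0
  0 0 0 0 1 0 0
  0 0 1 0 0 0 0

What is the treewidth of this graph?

1

A width-1 tree decomposition is:
Bags: B1 = {2, 5}  B2 = {3, 5}  B3 = {3, 4}  B4 = {3, 7}  B5 = {1, 2}  B6 = {5, 6}
Tree: B1–B2, B2–B3, B2–B4, B1–B5, B2–B6
Each bag holds 2 vertices, so the decomposition has width 1, which upper-bounds the treewidth. Since G has at least one edge (e.g. 2–5), it is not an edgeless graph, so tw(G) ≥ 1. Hence tw(G) = 1 exactly.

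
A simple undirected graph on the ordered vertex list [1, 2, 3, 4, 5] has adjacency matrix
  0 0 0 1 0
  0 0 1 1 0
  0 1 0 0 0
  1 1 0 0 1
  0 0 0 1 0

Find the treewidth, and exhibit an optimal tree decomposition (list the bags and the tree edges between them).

The largest bag has 2 vertices, giving width 1; this decomposition certifies tw(G) ≤ 1. Any graph with an edge has treewidth ≥ 1, and G has the edge 2–4. Hence tw(G) = 1 exactly.

Treewidth 1.
One optimal decomposition is:
Bags: B1 = {2, 4}  B2 = {1, 4}  B3 = {4, 5}  B4 = {2, 3}
Tree: B1–B2, B2–B3, B1–B4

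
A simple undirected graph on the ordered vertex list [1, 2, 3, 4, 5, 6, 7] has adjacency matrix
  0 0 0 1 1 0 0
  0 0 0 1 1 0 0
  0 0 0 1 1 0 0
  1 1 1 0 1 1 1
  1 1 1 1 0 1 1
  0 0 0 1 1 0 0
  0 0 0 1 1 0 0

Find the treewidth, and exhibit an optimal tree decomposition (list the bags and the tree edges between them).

Treewidth 2.
One such decomposition:
Bags: B1 = {4, 5, 7}  B2 = {1, 4, 5}  B3 = {4, 5, 6}  B4 = {3, 4, 5}  B5 = {2, 4, 5}
Tree: B1–B2, B1–B3, B3–B4, B4–B5

Every bag has size at most 3, so the width is 3 − 1 = 2 and tw(G) ≤ 2. On the other hand G contains the 3-clique {1, 4, 5}. A clique must lie in a single bag of any decomposition, so no decomposition can have width below 2. Therefore the treewidth is 2.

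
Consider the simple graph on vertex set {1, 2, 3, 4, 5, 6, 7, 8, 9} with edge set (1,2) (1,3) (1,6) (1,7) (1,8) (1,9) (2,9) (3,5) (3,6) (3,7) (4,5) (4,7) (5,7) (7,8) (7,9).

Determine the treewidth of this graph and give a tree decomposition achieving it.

The largest bag has 3 vertices, giving width 2; this decomposition certifies tw(G) ≤ 2. On the other hand G contains the 3-clique {1, 2, 9}. A clique must lie in a single bag of any decomposition, so no decomposition can have width below 2. Therefore the treewidth is 2.

Treewidth 2.
Bags: B1 = {1, 3, 7}  B2 = {1, 7, 9}  B3 = {3, 5, 7}  B4 = {1, 2, 9}  B5 = {1, 7, 8}  B6 = {1, 3, 6}  B7 = {4, 5, 7}
Tree: B1–B2, B1–B3, B2–B4, B2–B5, B1–B6, B3–B7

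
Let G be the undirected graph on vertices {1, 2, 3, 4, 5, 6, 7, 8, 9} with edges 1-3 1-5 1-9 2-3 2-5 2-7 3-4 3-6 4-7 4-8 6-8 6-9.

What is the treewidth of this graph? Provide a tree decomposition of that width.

Treewidth 3.
One such decomposition:
Bags: B1 = {2, 4, 7, 8}  B2 = {2, 3, 4, 8}  B3 = {2, 3, 6, 8}  B4 = {2, 3, 5, 6}  B5 = {1, 3, 5, 6}  B6 = {1, 5, 6, 9}
Tree: B1–B2, B2–B3, B3–B4, B4–B5, B5–B6

Each bag holds 4 vertices, so the decomposition has width 3, which upper-bounds the treewidth. For the lower bound: the 4 vertex sets {4,7,8}, {2}, {3}, {1,5,6,9} are disjoint, each induces a connected subgraph, and every pair is joined by at least one edge of G. Contracting each set to a single vertex therefore yields K_{4} as a minor, and since treewidth is minor-monotone, tw(G) ≥ tw(K_{4}) = 3. Combining the bounds, tw(G) = 3.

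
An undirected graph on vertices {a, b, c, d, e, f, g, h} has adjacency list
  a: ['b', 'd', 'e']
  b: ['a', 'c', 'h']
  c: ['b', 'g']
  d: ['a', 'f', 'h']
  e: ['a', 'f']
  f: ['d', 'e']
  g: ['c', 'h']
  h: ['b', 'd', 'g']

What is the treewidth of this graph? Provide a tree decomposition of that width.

Each bag holds 3 vertices, so the decomposition has width 2, which upper-bounds the treewidth. The edges c–g–h–b–c form a cycle, so G is not a tree and its treewidth is at least 2. Combining the bounds, tw(G) = 2.

Treewidth 2.
One such decomposition:
Bags: B1 = {b, c, g}  B2 = {b, g, h}  B3 = {a, b, h}  B4 = {a, d, h}  B5 = {a, d, e}  B6 = {d, e, f}
Tree: B1–B2, B2–B3, B3–B4, B4–B5, B5–B6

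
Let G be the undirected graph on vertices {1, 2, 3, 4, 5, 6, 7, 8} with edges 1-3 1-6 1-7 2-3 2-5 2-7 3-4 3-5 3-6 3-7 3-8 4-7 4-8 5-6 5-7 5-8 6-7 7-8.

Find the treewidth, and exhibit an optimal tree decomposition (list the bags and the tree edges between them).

Treewidth 3.
Bags: B1 = {2, 3, 5, 7}  B2 = {3, 5, 7, 8}  B3 = {3, 5, 6, 7}  B4 = {1, 3, 6, 7}  B5 = {3, 4, 7, 8}
Tree: B1–B2, B2–B3, B3–B4, B2–B5

The largest bag has 4 vertices, giving width 3; this decomposition certifies tw(G) ≤ 3. For the lower bound, the 4 vertices {1, 3, 6, 7} are pairwise adjacent, and any tree decomposition puts a clique entirely inside one bag — forcing width ≥ 3. Hence tw(G) = 3 exactly.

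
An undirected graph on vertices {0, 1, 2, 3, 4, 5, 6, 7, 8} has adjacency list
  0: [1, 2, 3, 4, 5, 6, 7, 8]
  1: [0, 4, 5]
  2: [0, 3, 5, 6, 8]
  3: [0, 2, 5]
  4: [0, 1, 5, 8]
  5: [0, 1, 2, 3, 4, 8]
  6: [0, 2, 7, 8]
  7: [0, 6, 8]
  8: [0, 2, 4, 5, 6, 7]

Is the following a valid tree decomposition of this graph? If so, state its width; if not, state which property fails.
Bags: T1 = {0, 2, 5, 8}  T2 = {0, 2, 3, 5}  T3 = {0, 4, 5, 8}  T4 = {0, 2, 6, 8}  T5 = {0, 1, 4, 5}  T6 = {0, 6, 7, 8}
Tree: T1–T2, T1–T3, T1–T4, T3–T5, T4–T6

Vertex coverage: the bags together contain {0, 1, 2, 3, 4, 5, 6, 7, 8}, the full vertex set. Edge coverage: each edge of G has both endpoints in at least one bag. Running intersection: for every vertex, the bags containing it form a connected subtree. All three properties hold, so this is a valid tree decomposition of width max|bag| − 1 = 3, and hence tw(G) ≤ 3.

Yes; width 3.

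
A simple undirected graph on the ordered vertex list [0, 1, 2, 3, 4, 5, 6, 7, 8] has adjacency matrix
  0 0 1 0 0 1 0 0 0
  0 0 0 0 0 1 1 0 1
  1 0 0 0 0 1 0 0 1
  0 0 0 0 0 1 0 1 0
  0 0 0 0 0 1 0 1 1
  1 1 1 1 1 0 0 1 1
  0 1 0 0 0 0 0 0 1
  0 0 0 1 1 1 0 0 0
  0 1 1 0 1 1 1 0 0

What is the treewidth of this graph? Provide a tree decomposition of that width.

Every bag has size at most 3, so the width is 3 − 1 = 2 and tw(G) ≤ 2. For the lower bound, the 3 vertices {0, 2, 5} are pairwise adjacent, and any tree decomposition puts a clique entirely inside one bag — forcing width ≥ 2. Combining the bounds, tw(G) = 2.

Treewidth 2.
One such decomposition:
Bags: B1 = {2, 5, 8}  B2 = {1, 5, 8}  B3 = {1, 6, 8}  B4 = {4, 5, 8}  B5 = {0, 2, 5}  B6 = {4, 5, 7}  B7 = {3, 5, 7}
Tree: B1–B2, B2–B3, B2–B4, B1–B5, B4–B6, B6–B7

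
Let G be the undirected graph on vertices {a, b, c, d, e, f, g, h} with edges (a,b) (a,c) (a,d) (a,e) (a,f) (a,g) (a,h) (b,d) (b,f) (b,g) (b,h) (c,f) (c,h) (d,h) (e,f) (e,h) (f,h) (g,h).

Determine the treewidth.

A width-3 tree decomposition is:
Bags: B1 = {a, e, f, h}  B2 = {a, b, f, h}  B3 = {a, b, d, h}  B4 = {a, c, f, h}  B5 = {a, b, g, h}
Tree: B1–B2, B2–B3, B1–B4, B2–B5
The largest bag has 4 vertices, giving width 3; this decomposition certifies tw(G) ≤ 3. For the lower bound, the 4 vertices {a, b, d, h} are pairwise adjacent, and any tree decomposition puts a clique entirely inside one bag — forcing width ≥ 3. The upper and lower bounds meet at 3, so that is the treewidth.

3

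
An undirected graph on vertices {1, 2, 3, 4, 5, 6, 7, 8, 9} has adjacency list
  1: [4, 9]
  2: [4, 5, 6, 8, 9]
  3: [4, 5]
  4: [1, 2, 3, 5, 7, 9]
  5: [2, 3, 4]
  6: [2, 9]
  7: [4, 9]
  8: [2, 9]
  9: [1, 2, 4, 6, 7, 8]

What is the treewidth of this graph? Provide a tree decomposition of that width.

Treewidth 2.
Bags: B1 = {2, 4, 9}  B2 = {1, 4, 9}  B3 = {4, 7, 9}  B4 = {2, 4, 5}  B5 = {3, 4, 5}  B6 = {2, 8, 9}  B7 = {2, 6, 9}
Tree: B1–B2, B2–B3, B1–B4, B4–B5, B1–B6, B6–B7

Every bag has size at most 3, so the width is 3 − 1 = 2 and tw(G) ≤ 2. Conversely, {2, 8, 9} is a clique of size 3, and the vertices of any clique must share a bag in every tree decomposition; so some bag has ≥ 3 vertices and tw(G) ≥ 2. Combining the bounds, tw(G) = 2.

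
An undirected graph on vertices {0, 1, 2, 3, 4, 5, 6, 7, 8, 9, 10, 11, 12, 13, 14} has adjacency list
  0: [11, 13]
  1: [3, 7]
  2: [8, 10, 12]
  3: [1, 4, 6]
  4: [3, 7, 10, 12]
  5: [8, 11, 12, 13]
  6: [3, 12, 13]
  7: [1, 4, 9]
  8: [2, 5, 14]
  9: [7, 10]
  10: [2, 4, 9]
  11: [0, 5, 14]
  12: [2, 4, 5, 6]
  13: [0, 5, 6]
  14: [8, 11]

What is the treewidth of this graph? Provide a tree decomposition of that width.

Treewidth 3.
One optimal decomposition is:
Bags: B1 = {1, 3, 7, 9}  B2 = {3, 4, 7, 9}  B3 = {3, 4, 9, 10}  B4 = {3, 4, 6, 10}  B5 = {4, 6, 10, 12}  B6 = {2, 6, 10, 12}  B7 = {2, 6, 12, 13}  B8 = {2, 5, 12, 13}  B9 = {2, 5, 8, 13}  B10 = {0, 5, 8, 13}  B11 = {0, 5, 8, 11}  B12 = {0, 8, 11, 14}
Tree: B1–B2, B2–B3, B3–B4, B4–B5, B5–B6, B6–B7, B7–B8, B8–B9, B9–B10, B10–B11, B11–B12

Every bag has size at most 4, so the width is 4 − 1 = 3 and tw(G) ≤ 3. For the lower bound: the 4 vertex sets {1,7,9}, {3}, {4}, {2,6,10,12} are disjoint, each induces a connected subgraph, and every pair is joined by at least one edge of G. Contracting each set to a single vertex therefore yields K_{4} as a minor, and since treewidth is minor-monotone, tw(G) ≥ tw(K_{4}) = 3. Therefore the treewidth is 3.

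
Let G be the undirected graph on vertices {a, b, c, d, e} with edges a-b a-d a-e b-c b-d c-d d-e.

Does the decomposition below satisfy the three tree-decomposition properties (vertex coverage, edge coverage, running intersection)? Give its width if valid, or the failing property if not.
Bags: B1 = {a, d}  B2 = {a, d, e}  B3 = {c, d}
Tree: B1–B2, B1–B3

A tree decomposition must satisfy three properties: every vertex lies in some bag; for every edge, both endpoints lie together in some bag; and for every vertex, the bags containing it form a connected subtree. Here vertex b appears in no bag, so the decomposition is invalid.

No — vertex b appears in no bag.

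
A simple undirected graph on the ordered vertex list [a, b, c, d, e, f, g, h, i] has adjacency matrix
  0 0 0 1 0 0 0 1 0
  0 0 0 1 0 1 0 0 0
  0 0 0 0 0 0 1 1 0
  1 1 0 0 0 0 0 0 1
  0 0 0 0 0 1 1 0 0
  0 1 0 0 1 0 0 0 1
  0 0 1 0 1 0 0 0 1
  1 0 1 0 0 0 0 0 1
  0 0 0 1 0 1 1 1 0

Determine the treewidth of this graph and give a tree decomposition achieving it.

Every bag has size at most 4, so the width is 4 − 1 = 3 and tw(G) ≤ 3. For the lower bound: the 4 vertex sets {c,e,g}, {f}, {i}, {a,b,d,h} are disjoint, each induces a connected subgraph, and every pair is joined by at least one edge of G. Contracting each set to a single vertex therefore yields K_{4} as a minor, and since treewidth is minor-monotone, tw(G) ≥ tw(K_{4}) = 3. Combining the bounds, tw(G) = 3.

Treewidth 3.
One optimal decomposition is:
Bags: B1 = {c, e, f, g}  B2 = {c, f, g, i}  B3 = {c, f, h, i}  B4 = {b, f, h, i}  B5 = {b, d, h, i}  B6 = {a, b, d, h}
Tree: B1–B2, B2–B3, B3–B4, B4–B5, B5–B6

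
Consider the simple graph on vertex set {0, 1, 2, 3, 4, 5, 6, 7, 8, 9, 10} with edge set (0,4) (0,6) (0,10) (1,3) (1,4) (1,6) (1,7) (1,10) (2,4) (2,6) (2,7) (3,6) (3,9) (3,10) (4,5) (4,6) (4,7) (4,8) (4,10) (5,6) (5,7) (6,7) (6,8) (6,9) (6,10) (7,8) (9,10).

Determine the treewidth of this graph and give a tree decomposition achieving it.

Treewidth 3.
One such decomposition:
Bags: B1 = {1, 3, 6, 10}  B2 = {1, 4, 6, 10}  B3 = {1, 4, 6, 7}  B4 = {4, 6, 7, 8}  B5 = {3, 6, 9, 10}  B6 = {0, 4, 6, 10}  B7 = {2, 4, 6, 7}  B8 = {4, 5, 6, 7}
Tree: B1–B2, B2–B3, B3–B4, B1–B5, B2–B6, B4–B7, B7–B8

The largest bag has 4 vertices, giving width 3; this decomposition certifies tw(G) ≤ 3. Conversely, {3, 6, 9, 10} is a clique of size 4, and the vertices of any clique must share a bag in every tree decomposition; so some bag has ≥ 4 vertices and tw(G) ≥ 3. The upper and lower bounds meet at 3, so that is the treewidth.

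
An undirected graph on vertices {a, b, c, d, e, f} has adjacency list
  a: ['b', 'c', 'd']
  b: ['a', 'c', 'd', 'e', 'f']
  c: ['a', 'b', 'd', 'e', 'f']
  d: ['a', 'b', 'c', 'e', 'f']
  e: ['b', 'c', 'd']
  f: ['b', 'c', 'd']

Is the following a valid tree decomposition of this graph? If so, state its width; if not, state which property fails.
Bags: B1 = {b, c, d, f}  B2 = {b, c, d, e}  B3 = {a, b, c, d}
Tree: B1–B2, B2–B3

Yes; width 3.

Vertex coverage: the bags together contain {a, b, c, d, e, f}, the full vertex set. Edge coverage: each edge of G has both endpoints in at least one bag. Running intersection: for every vertex, the bags containing it form a connected subtree. All three properties hold, so this is a valid tree decomposition of width max|bag| − 1 = 3, and hence tw(G) ≤ 3.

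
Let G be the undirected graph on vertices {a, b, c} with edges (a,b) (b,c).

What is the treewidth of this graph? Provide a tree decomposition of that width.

The largest bag has 2 vertices, giving width 1; this decomposition certifies tw(G) ≤ 1. G has an edge, so its treewidth is at least 1. Combining the bounds, tw(G) = 1.

Treewidth 1.
Bags: B1 = {a, b}  B2 = {b, c}
Tree: B1–B2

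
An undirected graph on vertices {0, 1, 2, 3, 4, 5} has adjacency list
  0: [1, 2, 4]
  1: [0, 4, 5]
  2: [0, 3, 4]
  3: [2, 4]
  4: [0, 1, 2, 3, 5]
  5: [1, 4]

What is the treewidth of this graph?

2

A width-2 tree decomposition is:
Bags: B1 = {0, 1, 4}  B2 = {0, 2, 4}  B3 = {2, 3, 4}  B4 = {1, 4, 5}
Tree: B1–B2, B2–B3, B1–B4
Every bag has size at most 3, so the width is 3 − 1 = 2 and tw(G) ≤ 2. For the lower bound, the 3 vertices {0, 1, 4} are pairwise adjacent, and any tree decomposition puts a clique entirely inside one bag — forcing width ≥ 2. Hence tw(G) = 2 exactly.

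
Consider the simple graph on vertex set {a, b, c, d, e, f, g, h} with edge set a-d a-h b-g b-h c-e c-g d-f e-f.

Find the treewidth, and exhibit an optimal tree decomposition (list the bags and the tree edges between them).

The largest bag has 3 vertices, giving width 2; this decomposition certifies tw(G) ≤ 2. For the lower bound, G contains the cycle d–a–h–b–g–c–e–f–d, so G is not a forest; only forests have treewidth ≤ 1, hence tw(G) ≥ 2. The upper and lower bounds meet at 2, so that is the treewidth.

Treewidth 2.
One optimal decomposition is:
Bags: B1 = {a, d, h}  B2 = {b, d, h}  B3 = {b, d, g}  B4 = {c, d, g}  B5 = {c, d, e}  B6 = {d, e, f}
Tree: B1–B2, B2–B3, B3–B4, B4–B5, B5–B6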